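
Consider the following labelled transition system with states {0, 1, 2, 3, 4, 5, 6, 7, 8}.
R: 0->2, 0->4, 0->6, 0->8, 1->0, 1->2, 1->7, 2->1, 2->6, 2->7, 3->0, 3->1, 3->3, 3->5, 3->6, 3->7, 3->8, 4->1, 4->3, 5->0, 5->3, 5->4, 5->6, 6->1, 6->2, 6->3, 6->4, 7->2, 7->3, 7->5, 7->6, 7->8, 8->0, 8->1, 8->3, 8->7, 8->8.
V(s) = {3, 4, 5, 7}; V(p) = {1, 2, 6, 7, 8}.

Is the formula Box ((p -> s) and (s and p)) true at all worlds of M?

Recall that Box ψ holds at a world iff ψ holds at every accessible world, and Dia ψ holds iff ψ holds at some accessible world.
Let φ = Box ((p -> s) and (s and p)). Evaluate φ at each world:
  0 (successors {2, 4, 6, 8}): φ is false.
  1 (successors {0, 2, 7}): φ is false.
  2 (successors {1, 6, 7}): φ is false.
  3 (successors {0, 1, 3, 5, 6, 7, 8}): φ is false.
  4 (successors {1, 3}): φ is false.
  5 (successors {0, 3, 4, 6}): φ is false.
  6 (successors {1, 2, 3, 4}): φ is false.
  7 (successors {2, 3, 5, 6, 8}): φ is false.
  8 (successors {0, 1, 3, 7, 8}): φ is false.
Detail at 0 (counterexample):
  At 0: Box ((p -> s) and (s and p)) requires (p -> s) and (s and p) at every successor {2, 4, 6, 8}.
    (p -> s) and (s and p) fails at 2, so Box ((p -> s) and (s and p)) is false at 0.

No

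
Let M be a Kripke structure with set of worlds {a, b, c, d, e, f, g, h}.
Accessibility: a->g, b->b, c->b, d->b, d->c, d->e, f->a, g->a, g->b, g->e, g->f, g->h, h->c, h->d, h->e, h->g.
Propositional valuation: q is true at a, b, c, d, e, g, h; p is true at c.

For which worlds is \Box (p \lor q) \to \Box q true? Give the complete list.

a, b, c, d, e, f, g, h

Let φ = \Box (p \lor q) \to \Box q. Evaluate φ at each world:
  a (successors {g}): φ is true.
  b (successors {b}): φ is true.
  c (successors {b}): φ is true.
  d (successors {b, c, e}): φ is true.
  e (successors ∅): φ is true.
  f (successors {a}): φ is true.
  g (successors {a, b, e, f, h}): φ is true.
  h (successors {c, d, e, g}): φ is true.
For instance, at d:
  At d: \Box (p \lor q) is true, \Box q is true, so \Box (p \lor q) \to \Box q is true.
    At d: \Box (p \lor q) requires p \lor q at every successor {b, c, e}.
      At b: p \lor q is true.
      At c: p \lor q is true.
      At e: p \lor q is true.
    So \Box (p \lor q) is true at d.
    At d: \Box q requires q at every successor {b, c, e}.
      At b: q is true.
      At c: q is true.
      At e: q is true.
    So \Box q is true at d.
Satisfying worlds: {a, b, c, d, e, f, g, h}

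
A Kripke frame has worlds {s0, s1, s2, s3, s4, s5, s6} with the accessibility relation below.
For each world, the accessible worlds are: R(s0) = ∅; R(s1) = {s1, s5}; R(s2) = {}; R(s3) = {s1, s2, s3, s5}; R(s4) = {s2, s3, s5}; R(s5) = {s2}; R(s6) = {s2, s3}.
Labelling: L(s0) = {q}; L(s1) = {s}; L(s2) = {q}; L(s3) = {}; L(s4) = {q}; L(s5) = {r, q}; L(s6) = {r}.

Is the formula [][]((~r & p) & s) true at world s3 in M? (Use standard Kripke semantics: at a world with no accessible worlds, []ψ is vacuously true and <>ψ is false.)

No

At s3: [][]((~r & p) & s) requires []((~r & p) & s) at every successor {s1, s2, s3, s5}.
  []((~r & p) & s) fails at s1, so [][]((~r & p) & s) is false at s3.
    At s1: []((~r & p) & s) requires (~r & p) & s at every successor {s1, s5}.
      (~r & p) & s fails at s1, so []((~r & p) & s) is false at s1.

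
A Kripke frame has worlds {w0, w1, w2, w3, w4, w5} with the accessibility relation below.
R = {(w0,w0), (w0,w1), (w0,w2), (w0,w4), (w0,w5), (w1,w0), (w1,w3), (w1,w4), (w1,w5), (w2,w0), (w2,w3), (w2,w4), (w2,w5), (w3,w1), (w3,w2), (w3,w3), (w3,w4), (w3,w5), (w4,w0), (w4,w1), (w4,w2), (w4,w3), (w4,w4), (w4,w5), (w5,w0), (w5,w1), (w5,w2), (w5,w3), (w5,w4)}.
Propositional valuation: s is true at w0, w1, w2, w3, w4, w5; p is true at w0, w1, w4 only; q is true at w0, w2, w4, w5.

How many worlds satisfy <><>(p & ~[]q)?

6

Let φ = <><>(p & ~[]q). Evaluate φ at each world:
  w0 (successors {w0, w1, w2, w4, w5}): φ is true.
  w1 (successors {w0, w3, w4, w5}): φ is true.
  w2 (successors {w0, w3, w4, w5}): φ is true.
  w3 (successors {w1, w2, w3, w4, w5}): φ is true.
  w4 (successors {w0, w1, w2, w3, w4, w5}): φ is true.
  w5 (successors {w0, w1, w2, w3, w4}): φ is true.
For instance, at w2:
  At w2: <><>(p & ~[]q) requires <>(p & ~[]q) at some successor in {w0, w3, w4, w5}.
    <>(p & ~[]q) holds at w0, so <><>(p & ~[]q) is true at w2.
      At w0: <>(p & ~[]q) requires p & ~[]q at some successor in {w0, w1, w2, w4, w5}.
        p & ~[]q holds at w0, so <>(p & ~[]q) is true at w0.
Satisfying worlds: {w0, w1, w2, w3, w4, w5}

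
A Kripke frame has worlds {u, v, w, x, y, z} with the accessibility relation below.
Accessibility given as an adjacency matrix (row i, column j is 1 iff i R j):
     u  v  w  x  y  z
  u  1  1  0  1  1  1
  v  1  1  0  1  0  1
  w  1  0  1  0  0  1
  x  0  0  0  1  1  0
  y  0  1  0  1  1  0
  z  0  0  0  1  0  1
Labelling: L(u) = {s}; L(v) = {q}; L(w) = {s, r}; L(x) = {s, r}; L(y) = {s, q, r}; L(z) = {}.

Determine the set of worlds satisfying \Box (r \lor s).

x

Recall that \Box ψ holds at a world iff ψ holds at every accessible world, and \Diamond ψ holds iff ψ holds at some accessible world.
Let φ = \Box (r \lor s). Evaluate φ at each world:
  u (successors {u, v, x, y, z}): φ is false.
  v (successors {u, v, x, z}): φ is false.
  w (successors {u, w, z}): φ is false.
  x (successors {x, y}): φ is true.
  y (successors {v, x, y}): φ is false.
  z (successors {x, z}): φ is false.
For instance, at x:
  At x: \Box (r \lor s) requires r \lor s at every successor {x, y}.
    At x: r \lor s is true.
    At y: r \lor s is true.
  So \Box (r \lor s) is true at x.
Satisfying worlds: {x}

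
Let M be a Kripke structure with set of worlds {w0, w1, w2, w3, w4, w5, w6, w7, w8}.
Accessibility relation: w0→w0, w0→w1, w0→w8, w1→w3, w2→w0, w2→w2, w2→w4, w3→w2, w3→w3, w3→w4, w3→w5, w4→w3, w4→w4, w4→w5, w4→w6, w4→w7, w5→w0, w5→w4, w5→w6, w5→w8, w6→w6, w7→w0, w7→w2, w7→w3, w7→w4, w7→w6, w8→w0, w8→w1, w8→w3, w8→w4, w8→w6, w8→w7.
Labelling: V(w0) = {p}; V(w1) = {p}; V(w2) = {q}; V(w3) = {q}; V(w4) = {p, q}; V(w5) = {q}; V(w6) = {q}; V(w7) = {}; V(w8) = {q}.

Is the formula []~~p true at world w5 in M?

No

At w5: []~~p requires ~~p at every successor {w0, w4, w6, w8}.
  ~~p fails at w6, so []~~p is false at w5.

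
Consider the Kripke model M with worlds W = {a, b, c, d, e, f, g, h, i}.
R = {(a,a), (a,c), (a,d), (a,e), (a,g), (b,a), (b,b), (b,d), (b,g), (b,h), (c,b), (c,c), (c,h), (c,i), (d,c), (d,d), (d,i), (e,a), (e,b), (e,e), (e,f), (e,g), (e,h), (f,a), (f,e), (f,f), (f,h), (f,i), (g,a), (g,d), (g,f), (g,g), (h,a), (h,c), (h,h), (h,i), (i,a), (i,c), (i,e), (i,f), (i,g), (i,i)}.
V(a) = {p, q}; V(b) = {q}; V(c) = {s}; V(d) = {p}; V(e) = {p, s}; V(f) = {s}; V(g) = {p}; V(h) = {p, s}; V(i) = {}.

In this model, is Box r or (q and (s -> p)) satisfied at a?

At a: Box r is false, q and (s -> p) is true, so Box r or (q and (s -> p)) is true.
  At a: Box r requires r at every successor {a, c, d, e, g}.
    r fails at a, so Box r is false at a.

Yes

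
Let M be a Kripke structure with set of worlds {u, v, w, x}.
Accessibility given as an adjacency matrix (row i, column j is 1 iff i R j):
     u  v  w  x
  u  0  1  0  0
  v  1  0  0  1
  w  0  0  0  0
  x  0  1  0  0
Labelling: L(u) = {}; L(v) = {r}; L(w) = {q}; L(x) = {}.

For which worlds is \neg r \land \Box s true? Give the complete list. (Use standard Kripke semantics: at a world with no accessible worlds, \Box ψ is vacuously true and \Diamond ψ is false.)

Recall that \Box ψ holds at a world iff ψ holds at every accessible world, and \Diamond ψ holds iff ψ holds at some accessible world.
Let φ = \neg r \land \Box s. Evaluate φ at each world:
  u (successors {v}): φ is false.
  v (successors {u, x}): φ is false.
  w (successors ∅): φ is true.
  x (successors {v}): φ is false.
For instance, at x:
  At x: \neg r is true, \Box s is false, so \neg r \land \Box s is false.
    At x: \Box s requires s at every successor {v}.
      s fails at v, so \Box s is false at x.
Satisfying worlds: {w}

w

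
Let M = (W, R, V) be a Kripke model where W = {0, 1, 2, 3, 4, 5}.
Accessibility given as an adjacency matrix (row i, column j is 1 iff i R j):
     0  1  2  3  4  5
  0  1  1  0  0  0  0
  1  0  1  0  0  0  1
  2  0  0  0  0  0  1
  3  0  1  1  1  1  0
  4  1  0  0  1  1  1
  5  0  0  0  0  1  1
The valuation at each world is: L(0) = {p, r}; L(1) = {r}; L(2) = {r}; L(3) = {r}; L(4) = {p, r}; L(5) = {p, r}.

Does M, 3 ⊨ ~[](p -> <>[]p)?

Recall that []ψ holds at a world iff ψ holds at every accessible world, and <>ψ holds iff ψ holds at some accessible world.
At 3: [](p -> <>[]p) is true, so ~[](p -> <>[]p) is false.
  At 3: [](p -> <>[]p) requires p -> <>[]p at every successor {1, 2, 3, 4}.
    At 1: p -> <>[]p is true.
    At 2: p -> <>[]p is true.
    At 3: p -> <>[]p is true.
    At 4: p -> <>[]p is true.
  So [](p -> <>[]p) is true at 3.

No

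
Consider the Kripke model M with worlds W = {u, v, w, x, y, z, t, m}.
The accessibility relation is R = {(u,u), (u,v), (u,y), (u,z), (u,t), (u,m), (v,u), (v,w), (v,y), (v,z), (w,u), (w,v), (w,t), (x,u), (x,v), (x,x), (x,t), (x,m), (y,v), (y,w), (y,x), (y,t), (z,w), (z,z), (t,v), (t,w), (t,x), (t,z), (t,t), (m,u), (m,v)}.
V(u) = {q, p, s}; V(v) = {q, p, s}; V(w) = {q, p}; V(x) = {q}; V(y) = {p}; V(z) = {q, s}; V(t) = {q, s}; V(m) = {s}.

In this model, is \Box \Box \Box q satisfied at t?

No

Recall that \Box ψ holds at a world iff ψ holds at every accessible world, and \Diamond ψ holds iff ψ holds at some accessible world.
At t: \Box \Box \Box q requires \Box \Box q at every successor {v, w, x, z, t}.
  \Box \Box q fails at v, so \Box \Box \Box q is false at t.
    At v: \Box \Box q requires \Box q at every successor {u, w, y, z}.
      \Box q fails at u, so \Box \Box q is false at v.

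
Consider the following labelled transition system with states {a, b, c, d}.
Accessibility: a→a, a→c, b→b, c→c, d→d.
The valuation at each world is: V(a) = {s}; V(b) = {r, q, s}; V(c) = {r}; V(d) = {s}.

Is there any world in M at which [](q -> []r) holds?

Recall that []ψ holds at a world iff ψ holds at every accessible world, and <>ψ holds iff ψ holds at some accessible world.
Let φ = [](q -> []r). Evaluate φ at each world:
  a (successors {a, c}): φ is true.
  b (successors {b}): φ is true.
  c (successors {c}): φ is true.
  d (successors {d}): φ is true.
Detail at a (witness):
  At a: [](q -> []r) requires q -> []r at every successor {a, c}.
      At a: q is false, []r is false, so q -> []r is true.
      At c: q is false, []r is true, so q -> []r is true.
  So [](q -> []r) is true at a.

Yes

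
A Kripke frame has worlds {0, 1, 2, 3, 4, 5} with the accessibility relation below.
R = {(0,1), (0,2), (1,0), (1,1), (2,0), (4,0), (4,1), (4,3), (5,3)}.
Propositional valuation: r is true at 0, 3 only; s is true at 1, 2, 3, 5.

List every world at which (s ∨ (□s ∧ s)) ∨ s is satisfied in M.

1, 2, 3, 5

Let φ = (s ∨ (□s ∧ s)) ∨ s. Evaluate φ at each world:
  0 (successors {1, 2}): φ is false.
  1 (successors {0, 1}): φ is true.
  2 (successors {0}): φ is true.
  3 (successors ∅): φ is true.
  4 (successors {0, 1, 3}): φ is false.
  5 (successors {3}): φ is true.
For instance, at 1:
  At 1: s ∨ (□s ∧ s) is true, s is true, so (s ∨ (□s ∧ s)) ∨ s is true.
    At 1: s is true, □s ∧ s is false, so s ∨ (□s ∧ s) is true.
      At 1: □s is false, s is true, so □s ∧ s is false.
Satisfying worlds: {1, 2, 3, 5}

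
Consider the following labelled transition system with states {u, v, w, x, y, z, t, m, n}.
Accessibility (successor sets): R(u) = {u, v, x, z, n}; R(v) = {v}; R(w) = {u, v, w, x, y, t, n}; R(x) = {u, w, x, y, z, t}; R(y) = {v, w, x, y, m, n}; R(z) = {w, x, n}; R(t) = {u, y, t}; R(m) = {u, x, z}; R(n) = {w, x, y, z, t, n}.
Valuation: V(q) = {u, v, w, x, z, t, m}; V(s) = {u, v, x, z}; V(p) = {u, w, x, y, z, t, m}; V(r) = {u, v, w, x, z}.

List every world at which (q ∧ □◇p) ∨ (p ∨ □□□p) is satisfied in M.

u, w, x, y, z, t, m

Let φ = (q ∧ □◇p) ∨ (p ∨ □□□p). Evaluate φ at each world:
  u (successors {u, v, x, z, n}): φ is true.
  v (successors {v}): φ is false.
  w (successors {u, v, w, x, y, t, n}): φ is true.
  x (successors {u, w, x, y, z, t}): φ is true.
  y (successors {v, w, x, y, m, n}): φ is true.
  z (successors {w, x, n}): φ is true.
  t (successors {u, y, t}): φ is true.
  m (successors {u, x, z}): φ is true.
  n (successors {w, x, y, z, t, n}): φ is false.
For instance, at t:
  At t: q ∧ □◇p is true, p ∨ □□□p is true, so (q ∧ □◇p) ∨ (p ∨ □□□p) is true.
    At t: q is true, □◇p is true, so q ∧ □◇p is true.
      At t: □◇p requires ◇p at every successor {u, y, t}.
        At u: ◇p is true.
        At y: ◇p is true.
        At t: ◇p is true.
      So □◇p is true at t.
    At t: p is true, □□□p is false, so p ∨ □□□p is true.
      At t: □□□p requires □□p at every successor {u, y, t}.
        □□p fails at u, so □□□p is false at t.
Satisfying worlds: {u, w, x, y, z, t, m}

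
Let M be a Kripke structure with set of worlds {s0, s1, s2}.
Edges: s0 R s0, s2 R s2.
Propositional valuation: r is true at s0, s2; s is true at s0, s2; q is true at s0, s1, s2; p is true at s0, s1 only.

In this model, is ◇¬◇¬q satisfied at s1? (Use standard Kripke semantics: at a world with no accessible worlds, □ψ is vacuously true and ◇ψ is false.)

At s1: no accessible worlds, so ◇¬◇¬q is false.

No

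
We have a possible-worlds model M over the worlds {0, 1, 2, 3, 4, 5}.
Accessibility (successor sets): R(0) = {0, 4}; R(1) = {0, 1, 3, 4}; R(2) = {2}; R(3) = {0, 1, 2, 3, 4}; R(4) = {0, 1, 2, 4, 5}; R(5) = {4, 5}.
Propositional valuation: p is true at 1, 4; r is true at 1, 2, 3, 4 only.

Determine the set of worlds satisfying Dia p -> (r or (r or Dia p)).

Let φ = Dia p -> (r or (r or Dia p)). Evaluate φ at each world:
  0 (successors {0, 4}): φ is true.
  1 (successors {0, 1, 3, 4}): φ is true.
  2 (successors {2}): φ is true.
  3 (successors {0, 1, 2, 3, 4}): φ is true.
  4 (successors {0, 1, 2, 4, 5}): φ is true.
  5 (successors {4, 5}): φ is true.
For instance, at 4:
  At 4: Dia p is true, r or (r or Dia p) is true, so Dia p -> (r or (r or Dia p)) is true.
    At 4: Dia p requires p at some successor in {0, 1, 2, 4, 5}.
      p holds at 1, so Dia p is true at 4.
    At 4: r is true, r or Dia p is true, so r or (r or Dia p) is true.
      At 4: r is true, Dia p is true, so r or Dia p is true.
Satisfying worlds: {0, 1, 2, 3, 4, 5}

0, 1, 2, 3, 4, 5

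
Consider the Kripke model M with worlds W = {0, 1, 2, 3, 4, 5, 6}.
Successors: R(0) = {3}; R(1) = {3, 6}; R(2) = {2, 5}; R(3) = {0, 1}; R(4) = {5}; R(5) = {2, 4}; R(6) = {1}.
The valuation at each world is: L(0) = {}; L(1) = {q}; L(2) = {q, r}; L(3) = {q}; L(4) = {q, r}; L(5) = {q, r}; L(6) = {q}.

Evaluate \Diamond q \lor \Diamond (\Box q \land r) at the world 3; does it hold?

Yes

At 3: \Diamond q is true, \Diamond (\Box q \land r) is false, so \Diamond q \lor \Diamond (\Box q \land r) is true.
  At 3: \Diamond q requires q at some successor in {0, 1}.
    q holds at 1, so \Diamond q is true at 3.
  At 3: \Diamond (\Box q \land r) requires \Box q \land r at some successor in {0, 1}.
    At 0: \Box q \land r is false.
    At 1: \Box q \land r is false.
  So \Diamond (\Box q \land r) is false at 3.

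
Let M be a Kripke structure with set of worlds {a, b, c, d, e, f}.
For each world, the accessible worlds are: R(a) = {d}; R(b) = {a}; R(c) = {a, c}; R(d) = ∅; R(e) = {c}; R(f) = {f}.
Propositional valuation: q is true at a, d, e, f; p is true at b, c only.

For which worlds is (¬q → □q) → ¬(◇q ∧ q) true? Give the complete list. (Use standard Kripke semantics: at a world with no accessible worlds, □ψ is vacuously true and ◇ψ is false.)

b, c, d, e

Let φ = (¬q → □q) → ¬(◇q ∧ q). Evaluate φ at each world:
  a (successors {d}): φ is false.
  b (successors {a}): φ is true.
  c (successors {a, c}): φ is true.
  d (successors ∅): φ is true.
  e (successors {c}): φ is true.
  f (successors {f}): φ is false.
For instance, at b:
  At b: ¬q → □q is true, ¬(◇q ∧ q) is true, so (¬q → □q) → ¬(◇q ∧ q) is true.
    At b: ¬q is true, □q is true, so ¬q → □q is true.
      At b: □q requires q at every successor {a}.
        At a: q is true.
      So □q is true at b.
    At b: ◇q ∧ q is false, so ¬(◇q ∧ q) is true.
      At b: ◇q is true, q is false, so ◇q ∧ q is false.
Satisfying worlds: {b, c, d, e}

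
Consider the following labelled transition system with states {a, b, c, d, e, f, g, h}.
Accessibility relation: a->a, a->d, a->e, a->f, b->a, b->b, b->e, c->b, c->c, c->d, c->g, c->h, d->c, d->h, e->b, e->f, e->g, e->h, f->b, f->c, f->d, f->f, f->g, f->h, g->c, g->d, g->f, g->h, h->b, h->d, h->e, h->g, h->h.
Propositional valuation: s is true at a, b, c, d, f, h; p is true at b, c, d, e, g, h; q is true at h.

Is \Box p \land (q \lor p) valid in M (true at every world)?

Let φ = \Box p \land (q \lor p). Evaluate φ at each world:
  a (successors {a, d, e, f}): φ is false.
  b (successors {a, b, e}): φ is false.
  c (successors {b, c, d, g, h}): φ is true.
  d (successors {c, h}): φ is true.
  e (successors {b, f, g, h}): φ is false.
  f (successors {b, c, d, f, g, h}): φ is false.
  g (successors {c, d, f, h}): φ is false.
  h (successors {b, d, e, g, h}): φ is true.
Detail at a (counterexample):
  At a: \Box p is false, q \lor p is false, so \Box p \land (q \lor p) is false.
    At a: \Box p requires p at every successor {a, d, e, f}.
      p fails at a, so \Box p is false at a.

No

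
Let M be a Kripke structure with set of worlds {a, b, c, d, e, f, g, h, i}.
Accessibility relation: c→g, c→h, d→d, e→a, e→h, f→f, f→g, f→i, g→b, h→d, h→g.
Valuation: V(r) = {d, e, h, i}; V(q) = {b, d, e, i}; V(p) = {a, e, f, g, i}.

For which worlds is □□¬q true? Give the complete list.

Let φ = □□¬q. Evaluate φ at each world:
  a (successors ∅): φ is true.
  b (successors ∅): φ is true.
  c (successors {g, h}): φ is false.
  d (successors {d}): φ is false.
  e (successors {a, h}): φ is false.
  f (successors {f, g, i}): φ is false.
  g (successors {b}): φ is true.
  h (successors {d, g}): φ is false.
  i (successors ∅): φ is true.
For instance, at g:
  At g: □□¬q requires □¬q at every successor {b}.
      At b: no accessible worlds, so □¬q holds vacuously.
  So □□¬q is true at g.
Satisfying worlds: {a, b, g, i}

a, b, g, i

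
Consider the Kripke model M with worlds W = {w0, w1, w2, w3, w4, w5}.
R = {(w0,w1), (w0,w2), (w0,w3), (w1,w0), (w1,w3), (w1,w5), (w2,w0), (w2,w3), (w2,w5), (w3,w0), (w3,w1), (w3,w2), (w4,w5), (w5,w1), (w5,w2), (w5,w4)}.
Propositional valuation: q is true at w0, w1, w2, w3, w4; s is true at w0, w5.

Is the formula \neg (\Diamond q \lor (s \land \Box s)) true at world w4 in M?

Yes

Recall that \Box ψ holds at a world iff ψ holds at every accessible world, and \Diamond ψ holds iff ψ holds at some accessible world.
At w4: \Diamond q \lor (s \land \Box s) is false, so \neg (\Diamond q \lor (s \land \Box s)) is true.
  At w4: \Diamond q is false, s \land \Box s is false, so \Diamond q \lor (s \land \Box s) is false.
    At w4: \Diamond q requires q at some successor in {w5}.
      At w5: q is false.
    So \Diamond q is false at w4.
    At w4: s is false, \Box s is true, so s \land \Box s is false.
      At w4: \Box s requires s at every successor {w5}.
        At w5: s is true.
      So \Box s is true at w4.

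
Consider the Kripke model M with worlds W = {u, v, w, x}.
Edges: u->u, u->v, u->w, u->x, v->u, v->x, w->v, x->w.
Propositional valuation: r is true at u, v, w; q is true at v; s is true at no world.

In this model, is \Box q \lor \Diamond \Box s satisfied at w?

At w: \Box q is true, \Diamond \Box s is false, so \Box q \lor \Diamond \Box s is true.
  At w: \Box q requires q at every successor {v}.
    At v: q is true.
  So \Box q is true at w.
  At w: \Diamond \Box s requires \Box s at some successor in {v}.
    At v: \Box s is false.
  So \Diamond \Box s is false at w.

Yes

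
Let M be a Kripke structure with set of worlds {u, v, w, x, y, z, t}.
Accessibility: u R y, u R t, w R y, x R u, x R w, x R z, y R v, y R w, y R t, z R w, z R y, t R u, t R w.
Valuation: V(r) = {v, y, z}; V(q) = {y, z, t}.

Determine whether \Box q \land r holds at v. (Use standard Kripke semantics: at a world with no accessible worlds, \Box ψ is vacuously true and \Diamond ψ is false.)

Recall that \Box ψ holds at a world iff ψ holds at every accessible world, and \Diamond ψ holds iff ψ holds at some accessible world.
At v: \Box q is true, r is true, so \Box q \land r is true.
  At v: no accessible worlds, so \Box q holds vacuously.

Yes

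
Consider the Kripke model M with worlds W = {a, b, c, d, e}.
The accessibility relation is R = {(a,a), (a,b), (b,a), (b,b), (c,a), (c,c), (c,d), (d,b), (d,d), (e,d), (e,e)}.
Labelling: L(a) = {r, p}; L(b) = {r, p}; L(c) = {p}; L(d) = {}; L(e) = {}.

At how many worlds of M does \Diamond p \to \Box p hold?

3

Let φ = \Diamond p \to \Box p. Evaluate φ at each world:
  a (successors {a, b}): φ is true.
  b (successors {a, b}): φ is true.
  c (successors {a, c, d}): φ is false.
  d (successors {b, d}): φ is false.
  e (successors {d, e}): φ is true.
For instance, at a:
  At a: \Diamond p is true, \Box p is true, so \Diamond p \to \Box p is true.
    At a: \Diamond p requires p at some successor in {a, b}.
      p holds at a, so \Diamond p is true at a.
    At a: \Box p requires p at every successor {a, b}.
      At a: p is true.
      At b: p is true.
    So \Box p is true at a.
Satisfying worlds: {a, b, e}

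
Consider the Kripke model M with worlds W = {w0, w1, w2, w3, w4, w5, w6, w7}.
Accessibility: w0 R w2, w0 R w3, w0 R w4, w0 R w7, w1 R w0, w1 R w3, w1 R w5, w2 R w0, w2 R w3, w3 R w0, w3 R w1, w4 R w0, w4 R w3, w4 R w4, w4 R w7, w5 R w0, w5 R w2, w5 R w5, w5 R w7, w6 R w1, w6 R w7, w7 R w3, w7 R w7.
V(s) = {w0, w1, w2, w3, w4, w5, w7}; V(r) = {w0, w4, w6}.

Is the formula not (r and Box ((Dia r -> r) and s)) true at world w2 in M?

Yes

At w2: r and Box ((Dia r -> r) and s) is false, so not (r and Box ((Dia r -> r) and s)) is true.
  At w2: r is false, Box ((Dia r -> r) and s) is false, so r and Box ((Dia r -> r) and s) is false.
    At w2: Box ((Dia r -> r) and s) requires (Dia r -> r) and s at every successor {w0, w3}.
      (Dia r -> r) and s fails at w3, so Box ((Dia r -> r) and s) is false at w2.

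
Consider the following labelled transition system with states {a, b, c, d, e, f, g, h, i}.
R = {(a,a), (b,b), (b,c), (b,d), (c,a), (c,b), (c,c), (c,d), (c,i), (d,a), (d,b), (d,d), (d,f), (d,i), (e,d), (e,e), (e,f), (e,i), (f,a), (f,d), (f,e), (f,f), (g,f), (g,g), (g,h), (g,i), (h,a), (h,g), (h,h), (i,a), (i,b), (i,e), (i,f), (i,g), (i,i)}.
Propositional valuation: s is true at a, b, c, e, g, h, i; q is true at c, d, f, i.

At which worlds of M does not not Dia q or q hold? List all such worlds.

Let φ = not not Dia q or q. Evaluate φ at each world:
  a (successors {a}): φ is false.
  b (successors {b, c, d}): φ is true.
  c (successors {a, b, c, d, i}): φ is true.
  d (successors {a, b, d, f, i}): φ is true.
  e (successors {d, e, f, i}): φ is true.
  f (successors {a, d, e, f}): φ is true.
  g (successors {f, g, h, i}): φ is true.
  h (successors {a, g, h}): φ is false.
  i (successors {a, b, e, f, g, i}): φ is true.
For instance, at b:
  At b: not not Dia q is true, q is false, so not not Dia q or q is true.
    At b: not Dia q is false, so not not Dia q is true.
      At b: Dia q is true, so not Dia q is false.
Satisfying worlds: {b, c, d, e, f, g, i}

b, c, d, e, f, g, i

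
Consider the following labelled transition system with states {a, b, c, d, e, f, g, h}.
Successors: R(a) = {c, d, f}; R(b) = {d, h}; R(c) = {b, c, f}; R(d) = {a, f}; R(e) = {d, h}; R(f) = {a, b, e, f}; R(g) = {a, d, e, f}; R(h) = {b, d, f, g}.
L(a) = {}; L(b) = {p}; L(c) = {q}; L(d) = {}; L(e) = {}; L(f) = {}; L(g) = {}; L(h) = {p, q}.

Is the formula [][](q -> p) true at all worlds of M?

No

Recall that []ψ holds at a world iff ψ holds at every accessible world, and <>ψ holds iff ψ holds at some accessible world.
Let φ = [][](q -> p). Evaluate φ at each world:
  a (successors {c, d, f}): φ is false.
  b (successors {d, h}): φ is true.
  c (successors {b, c, f}): φ is false.
  d (successors {a, f}): φ is false.
  e (successors {d, h}): φ is true.
  f (successors {a, b, e, f}): φ is false.
  g (successors {a, d, e, f}): φ is false.
  h (successors {b, d, f, g}): φ is true.
Detail at a (counterexample):
  At a: [][](q -> p) requires [](q -> p) at every successor {c, d, f}.
    [](q -> p) fails at c, so [][](q -> p) is false at a.
      At c: [](q -> p) requires q -> p at every successor {b, c, f}.
        q -> p fails at c, so [](q -> p) is false at c.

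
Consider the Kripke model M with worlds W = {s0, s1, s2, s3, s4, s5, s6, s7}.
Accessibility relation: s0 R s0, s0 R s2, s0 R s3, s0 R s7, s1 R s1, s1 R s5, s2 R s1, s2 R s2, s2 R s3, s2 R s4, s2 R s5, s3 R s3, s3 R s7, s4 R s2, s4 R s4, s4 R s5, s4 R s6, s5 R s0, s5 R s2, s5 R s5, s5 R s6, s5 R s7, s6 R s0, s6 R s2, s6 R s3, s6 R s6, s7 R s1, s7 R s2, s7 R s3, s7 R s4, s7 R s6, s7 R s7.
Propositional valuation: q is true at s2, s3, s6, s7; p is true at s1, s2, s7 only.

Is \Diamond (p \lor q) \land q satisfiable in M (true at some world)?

Yes

Let φ = \Diamond (p \lor q) \land q. Evaluate φ at each world:
  s0 (successors {s0, s2, s3, s7}): φ is false.
  s1 (successors {s1, s5}): φ is false.
  s2 (successors {s1, s2, s3, s4, s5}): φ is true.
  s3 (successors {s3, s7}): φ is true.
  s4 (successors {s2, s4, s5, s6}): φ is false.
  s5 (successors {s0, s2, s5, s6, s7}): φ is false.
  s6 (successors {s0, s2, s3, s6}): φ is true.
  s7 (successors {s1, s2, s3, s4, s6, s7}): φ is true.
Detail at s2 (witness):
  At s2: \Diamond (p \lor q) is true, q is true, so \Diamond (p \lor q) \land q is true.
    At s2: \Diamond (p \lor q) requires p \lor q at some successor in {s1, s2, s3, s4, s5}.
      p \lor q holds at s1, so \Diamond (p \lor q) is true at s2.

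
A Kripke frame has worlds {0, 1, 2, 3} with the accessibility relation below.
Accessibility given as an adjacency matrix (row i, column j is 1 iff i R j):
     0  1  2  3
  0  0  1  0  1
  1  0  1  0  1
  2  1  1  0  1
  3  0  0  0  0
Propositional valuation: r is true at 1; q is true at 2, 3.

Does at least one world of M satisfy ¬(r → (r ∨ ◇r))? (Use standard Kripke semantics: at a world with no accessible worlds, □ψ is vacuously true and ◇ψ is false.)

Recall that ◇ψ holds at a world iff ψ holds at some accessible world.
Let φ = ¬(r → (r ∨ ◇r)). Evaluate φ at each world:
  0 (successors {1, 3}): φ is false.
  1 (successors {1, 3}): φ is false.
  2 (successors {0, 1, 3}): φ is false.
  3 (successors ∅): φ is false.
For instance, at 1:
  At 1: r → (r ∨ ◇r) is true, so ¬(r → (r ∨ ◇r)) is false.
    At 1: r is true, r ∨ ◇r is true, so r → (r ∨ ◇r) is true.
      At 1: r is true, ◇r is true, so r ∨ ◇r is true.

No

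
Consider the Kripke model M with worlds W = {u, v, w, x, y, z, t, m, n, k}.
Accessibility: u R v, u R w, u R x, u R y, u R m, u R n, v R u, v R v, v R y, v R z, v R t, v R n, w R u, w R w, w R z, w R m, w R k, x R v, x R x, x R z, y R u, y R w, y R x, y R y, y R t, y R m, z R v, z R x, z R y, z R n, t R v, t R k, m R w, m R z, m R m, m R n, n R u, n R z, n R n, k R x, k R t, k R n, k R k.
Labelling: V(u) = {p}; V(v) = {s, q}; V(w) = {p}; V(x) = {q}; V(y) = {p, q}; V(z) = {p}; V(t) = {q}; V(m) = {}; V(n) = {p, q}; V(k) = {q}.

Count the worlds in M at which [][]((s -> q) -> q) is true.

0

Let φ = [][]((s -> q) -> q). Evaluate φ at each world:
  u (successors {v, w, x, y, m, n}): φ is false.
  v (successors {u, v, y, z, t, n}): φ is false.
  w (successors {u, w, z, m, k}): φ is false.
  x (successors {v, x, z}): φ is false.
  y (successors {u, w, x, y, t, m}): φ is false.
  z (successors {v, x, y, n}): φ is false.
  t (successors {v, k}): φ is false.
  m (successors {w, z, m, n}): φ is false.
  n (successors {u, z, n}): φ is false.
  k (successors {x, t, n, k}): φ is false.
For instance, at z:
  At z: [][]((s -> q) -> q) requires []((s -> q) -> q) at every successor {v, x, y, n}.
    []((s -> q) -> q) fails at v, so [][]((s -> q) -> q) is false at z.
      At v: []((s -> q) -> q) requires (s -> q) -> q at every successor {u, v, y, z, t, n}.
        (s -> q) -> q fails at u, so []((s -> q) -> q) is false at v.
Satisfying worlds: none.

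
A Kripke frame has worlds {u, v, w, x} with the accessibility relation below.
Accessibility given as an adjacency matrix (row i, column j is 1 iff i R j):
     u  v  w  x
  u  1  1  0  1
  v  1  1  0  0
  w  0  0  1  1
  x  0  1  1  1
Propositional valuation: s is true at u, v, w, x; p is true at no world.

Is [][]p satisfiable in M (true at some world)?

No

Recall that []ψ holds at a world iff ψ holds at every accessible world, and <>ψ holds iff ψ holds at some accessible world.
Let φ = [][]p. Evaluate φ at each world:
  u (successors {u, v, x}): φ is false.
  v (successors {u, v}): φ is false.
  w (successors {w, x}): φ is false.
  x (successors {v, w, x}): φ is false.
For instance, at u:
  At u: [][]p requires []p at every successor {u, v, x}.
    []p fails at u, so [][]p is false at u.
      At u: []p requires p at every successor {u, v, x}.
        p fails at u, so []p is false at u.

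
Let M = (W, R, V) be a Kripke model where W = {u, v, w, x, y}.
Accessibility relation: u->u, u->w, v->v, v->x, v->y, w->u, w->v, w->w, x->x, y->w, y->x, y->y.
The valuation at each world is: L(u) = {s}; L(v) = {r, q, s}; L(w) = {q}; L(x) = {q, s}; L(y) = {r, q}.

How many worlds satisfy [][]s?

1

Recall that []ψ holds at a world iff ψ holds at every accessible world, and <>ψ holds iff ψ holds at some accessible world.
Let φ = [][]s. Evaluate φ at each world:
  u (successors {u, w}): φ is false.
  v (successors {v, x, y}): φ is false.
  w (successors {u, v, w}): φ is false.
  x (successors {x}): φ is true.
  y (successors {w, x, y}): φ is false.
For instance, at x:
  At x: [][]s requires []s at every successor {x}.
      At x: []s requires s at every successor {x}.
        At x: s is true.
      So []s is true at x.
  So [][]s is true at x.
Satisfying worlds: {x}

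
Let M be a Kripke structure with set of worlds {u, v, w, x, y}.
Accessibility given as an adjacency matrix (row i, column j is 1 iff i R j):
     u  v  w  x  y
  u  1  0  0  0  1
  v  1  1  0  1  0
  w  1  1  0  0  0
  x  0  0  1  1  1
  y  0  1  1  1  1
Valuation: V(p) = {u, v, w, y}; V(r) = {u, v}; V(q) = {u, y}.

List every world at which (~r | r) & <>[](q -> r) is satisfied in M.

v, w, x, y

Let φ = (~r | r) & <>[](q -> r). Evaluate φ at each world:
  u (successors {u, y}): φ is false.
  v (successors {u, v, x}): φ is true.
  w (successors {u, v}): φ is true.
  x (successors {w, x, y}): φ is true.
  y (successors {v, w, x, y}): φ is true.
For instance, at u:
  At u: ~r | r is true, <>[](q -> r) is false, so (~r | r) & <>[](q -> r) is false.
    At u: <>[](q -> r) requires [](q -> r) at some successor in {u, y}.
      At u: [](q -> r) is false.
      At y: [](q -> r) is false.
    So <>[](q -> r) is false at u.
Satisfying worlds: {v, w, x, y}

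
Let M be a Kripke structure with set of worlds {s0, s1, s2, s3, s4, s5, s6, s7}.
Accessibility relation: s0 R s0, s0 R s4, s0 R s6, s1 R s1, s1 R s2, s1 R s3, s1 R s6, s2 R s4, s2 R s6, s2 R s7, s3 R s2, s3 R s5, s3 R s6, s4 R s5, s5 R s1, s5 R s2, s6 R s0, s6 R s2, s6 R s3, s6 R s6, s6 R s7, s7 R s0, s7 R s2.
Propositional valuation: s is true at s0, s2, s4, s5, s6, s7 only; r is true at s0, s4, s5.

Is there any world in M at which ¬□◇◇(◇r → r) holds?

No

Recall that □ψ holds at a world iff ψ holds at every accessible world, and ◇ψ holds iff ψ holds at some accessible world.
Let φ = ¬□◇◇(◇r → r). Evaluate φ at each world:
  s0 (successors {s0, s4, s6}): φ is false.
  s1 (successors {s1, s2, s3, s6}): φ is false.
  s2 (successors {s4, s6, s7}): φ is false.
  s3 (successors {s2, s5, s6}): φ is false.
  s4 (successors {s5}): φ is false.
  s5 (successors {s1, s2}): φ is false.
  s6 (successors {s0, s2, s3, s6, s7}): φ is false.
  s7 (successors {s0, s2}): φ is false.
For instance, at s2:
  At s2: □◇◇(◇r → r) is true, so ¬□◇◇(◇r → r) is false.
    At s2: □◇◇(◇r → r) requires ◇◇(◇r → r) at every successor {s4, s6, s7}.
      At s4: ◇◇(◇r → r) is true.
      At s6: ◇◇(◇r → r) is true.
      At s7: ◇◇(◇r → r) is true.
    So □◇◇(◇r → r) is true at s2.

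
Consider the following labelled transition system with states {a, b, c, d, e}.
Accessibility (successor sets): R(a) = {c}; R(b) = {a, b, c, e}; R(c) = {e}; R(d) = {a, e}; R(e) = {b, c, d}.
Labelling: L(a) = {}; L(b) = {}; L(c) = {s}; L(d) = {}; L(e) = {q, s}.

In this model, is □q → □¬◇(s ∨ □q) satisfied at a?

Yes

At a: □q is false, □¬◇(s ∨ □q) is false, so □q → □¬◇(s ∨ □q) is true.
  At a: □q requires q at every successor {c}.
    q fails at c, so □q is false at a.
  At a: □¬◇(s ∨ □q) requires ¬◇(s ∨ □q) at every successor {c}.
    ¬◇(s ∨ □q) fails at c, so □¬◇(s ∨ □q) is false at a.
      At c: ◇(s ∨ □q) is true, so ¬◇(s ∨ □q) is false.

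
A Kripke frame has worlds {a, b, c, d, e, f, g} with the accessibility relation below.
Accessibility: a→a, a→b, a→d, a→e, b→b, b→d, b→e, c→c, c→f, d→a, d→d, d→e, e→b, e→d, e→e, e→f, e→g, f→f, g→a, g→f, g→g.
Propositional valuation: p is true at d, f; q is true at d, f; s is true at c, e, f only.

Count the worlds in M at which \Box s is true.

2

Let φ = \Box s. Evaluate φ at each world:
  a (successors {a, b, d, e}): φ is false.
  b (successors {b, d, e}): φ is false.
  c (successors {c, f}): φ is true.
  d (successors {a, d, e}): φ is false.
  e (successors {b, d, e, f, g}): φ is false.
  f (successors {f}): φ is true.
  g (successors {a, f, g}): φ is false.
For instance, at f:
  At f: \Box s requires s at every successor {f}.
    At f: s is true.
  So \Box s is true at f.
Satisfying worlds: {c, f}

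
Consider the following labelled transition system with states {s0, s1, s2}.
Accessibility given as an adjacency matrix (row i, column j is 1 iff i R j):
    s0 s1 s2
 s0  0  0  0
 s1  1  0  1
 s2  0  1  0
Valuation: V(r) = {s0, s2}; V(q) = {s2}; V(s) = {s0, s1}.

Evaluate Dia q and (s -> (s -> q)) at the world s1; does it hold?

At s1: Dia q is true, s -> (s -> q) is false, so Dia q and (s -> (s -> q)) is false.
  At s1: Dia q requires q at some successor in {s0, s2}.
    q holds at s2, so Dia q is true at s1.

No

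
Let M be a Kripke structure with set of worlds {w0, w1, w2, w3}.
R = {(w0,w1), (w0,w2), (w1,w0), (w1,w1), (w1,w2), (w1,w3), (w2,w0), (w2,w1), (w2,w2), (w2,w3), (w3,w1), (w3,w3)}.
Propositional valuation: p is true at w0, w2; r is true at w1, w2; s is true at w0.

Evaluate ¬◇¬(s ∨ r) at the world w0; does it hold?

Recall that ◇ψ holds at a world iff ψ holds at some accessible world.
At w0: ◇¬(s ∨ r) is false, so ¬◇¬(s ∨ r) is true.
  At w0: ◇¬(s ∨ r) requires ¬(s ∨ r) at some successor in {w1, w2}.
    At w1: ¬(s ∨ r) is false.
    At w2: ¬(s ∨ r) is false.
  So ◇¬(s ∨ r) is false at w0.

Yes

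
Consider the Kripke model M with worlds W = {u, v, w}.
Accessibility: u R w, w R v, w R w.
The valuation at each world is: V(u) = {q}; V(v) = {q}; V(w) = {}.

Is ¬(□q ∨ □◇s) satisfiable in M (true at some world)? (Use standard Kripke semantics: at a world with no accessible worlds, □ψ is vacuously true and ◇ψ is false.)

Yes

Let φ = ¬(□q ∨ □◇s). Evaluate φ at each world:
  u (successors {w}): φ is true.
  v (successors ∅): φ is false.
  w (successors {v, w}): φ is true.
Detail at u (witness):
  At u: □q ∨ □◇s is false, so ¬(□q ∨ □◇s) is true.
    At u: □q is false, □◇s is false, so □q ∨ □◇s is false.
      At u: □q requires q at every successor {w}.
        q fails at w, so □q is false at u.
      At u: □◇s requires ◇s at every successor {w}.
        ◇s fails at w, so □◇s is false at u.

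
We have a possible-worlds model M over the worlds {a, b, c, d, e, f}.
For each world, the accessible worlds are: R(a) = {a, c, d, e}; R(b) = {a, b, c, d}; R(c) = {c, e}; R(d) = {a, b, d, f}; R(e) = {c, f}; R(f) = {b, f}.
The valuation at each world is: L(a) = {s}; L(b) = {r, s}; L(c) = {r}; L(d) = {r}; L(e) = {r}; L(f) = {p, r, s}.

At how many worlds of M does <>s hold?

5

Recall that <>ψ holds at a world iff ψ holds at some accessible world.
Let φ = <>s. Evaluate φ at each world:
  a (successors {a, c, d, e}): φ is true.
  b (successors {a, b, c, d}): φ is true.
  c (successors {c, e}): φ is false.
  d (successors {a, b, d, f}): φ is true.
  e (successors {c, f}): φ is true.
  f (successors {b, f}): φ is true.
For instance, at a:
  At a: <>s requires s at some successor in {a, c, d, e}.
    s holds at a, so <>s is true at a.
Satisfying worlds: {a, b, d, e, f}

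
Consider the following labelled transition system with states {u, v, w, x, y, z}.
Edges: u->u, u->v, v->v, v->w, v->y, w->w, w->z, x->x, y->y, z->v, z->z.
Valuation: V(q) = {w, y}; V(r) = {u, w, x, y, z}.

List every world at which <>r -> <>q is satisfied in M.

v, w, y

Let φ = <>r -> <>q. Evaluate φ at each world:
  u (successors {u, v}): φ is false.
  v (successors {v, w, y}): φ is true.
  w (successors {w, z}): φ is true.
  x (successors {x}): φ is false.
  y (successors {y}): φ is true.
  z (successors {v, z}): φ is false.
For instance, at x:
  At x: <>r is true, <>q is false, so <>r -> <>q is false.
    At x: <>r requires r at some successor in {x}.
      r holds at x, so <>r is true at x.
    At x: <>q requires q at some successor in {x}.
      At x: q is false.
    So <>q is false at x.
Satisfying worlds: {v, w, y}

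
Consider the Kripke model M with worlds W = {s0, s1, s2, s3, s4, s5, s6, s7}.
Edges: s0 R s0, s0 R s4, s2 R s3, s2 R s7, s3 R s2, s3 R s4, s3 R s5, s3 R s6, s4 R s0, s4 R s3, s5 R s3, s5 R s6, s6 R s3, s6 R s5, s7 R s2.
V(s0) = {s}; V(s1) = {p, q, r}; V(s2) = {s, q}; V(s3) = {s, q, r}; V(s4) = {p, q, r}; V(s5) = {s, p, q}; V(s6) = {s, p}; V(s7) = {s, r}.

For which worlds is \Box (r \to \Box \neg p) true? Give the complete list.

Let φ = \Box (r \to \Box \neg p). Evaluate φ at each world:
  s0 (successors {s0, s4}): φ is true.
  s1 (successors ∅): φ is true.
  s2 (successors {s3, s7}): φ is false.
  s3 (successors {s2, s4, s5, s6}): φ is true.
  s4 (successors {s0, s3}): φ is false.
  s5 (successors {s3, s6}): φ is false.
  s6 (successors {s3, s5}): φ is false.
  s7 (successors {s2}): φ is true.
For instance, at s4:
  At s4: \Box (r \to \Box \neg p) requires r \to \Box \neg p at every successor {s0, s3}.
    r \to \Box \neg p fails at s3, so \Box (r \to \Box \neg p) is false at s4.
      At s3: r is true, \Box \neg p is false, so r \to \Box \neg p is false.
Satisfying worlds: {s0, s1, s3, s7}

s0, s1, s3, s7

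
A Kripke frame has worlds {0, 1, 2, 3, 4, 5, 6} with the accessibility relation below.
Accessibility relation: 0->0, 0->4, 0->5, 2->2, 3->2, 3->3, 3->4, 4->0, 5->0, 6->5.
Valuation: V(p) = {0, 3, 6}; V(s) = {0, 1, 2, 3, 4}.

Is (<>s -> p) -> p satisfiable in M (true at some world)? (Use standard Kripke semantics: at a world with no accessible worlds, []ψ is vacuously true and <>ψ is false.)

Recall that <>ψ holds at a world iff ψ holds at some accessible world.
Let φ = (<>s -> p) -> p. Evaluate φ at each world:
  0 (successors {0, 4, 5}): φ is true.
  1 (successors ∅): φ is false.
  2 (successors {2}): φ is true.
  3 (successors {2, 3, 4}): φ is true.
  4 (successors {0}): φ is true.
  5 (successors {0}): φ is true.
  6 (successors {5}): φ is true.
Detail at 0 (witness):
  At 0: <>s -> p is true, p is true, so (<>s -> p) -> p is true.
    At 0: <>s is true, p is true, so <>s -> p is true.
      At 0: <>s requires s at some successor in {0, 4, 5}.
        s holds at 0, so <>s is true at 0.

Yes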